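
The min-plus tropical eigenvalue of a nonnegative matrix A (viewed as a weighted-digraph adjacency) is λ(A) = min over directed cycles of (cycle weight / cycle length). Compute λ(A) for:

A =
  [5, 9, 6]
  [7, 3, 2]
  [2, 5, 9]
λ(A) = 3

Enumerate directed cycles and compute their means (weight / length). Sample:
  cycle 0 → 0: weight = 5, length = 1, mean = 5/1 ≈ 5.000
  cycle 1 → 1: weight = 3, length = 1, mean = 3/1 ≈ 3.000
  cycle 2 → 2: weight = 9, length = 1, mean = 9/1 ≈ 9.000
  cycle 0 → 1 → 0: weight = 16, length = 2, mean = 16/2 ≈ 8.000
  cycle 0 → 2 → 0: weight = 8, length = 2, mean = 8/2 ≈ 4.000
  cycle 1 → 0 → 1: weight = 16, length = 2, mean = 16/2 ≈ 8.000
Minimum mean = 3.000, attained e.g. along the cycle 1 → 1 with weight 3 and length 1. So λ(A) = 3/1 = 3.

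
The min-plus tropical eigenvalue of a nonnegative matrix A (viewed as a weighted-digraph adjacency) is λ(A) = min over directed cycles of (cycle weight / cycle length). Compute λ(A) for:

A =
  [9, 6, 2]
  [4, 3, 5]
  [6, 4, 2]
λ(A) = 2

Enumerate directed cycles and compute their means (weight / length). Sample:
  cycle 0 → 0: weight = 9, length = 1, mean = 9/1 ≈ 9.000
  cycle 1 → 1: weight = 3, length = 1, mean = 3/1 ≈ 3.000
  cycle 2 → 2: weight = 2, length = 1, mean = 2/1 ≈ 2.000
  cycle 0 → 1 → 0: weight = 10, length = 2, mean = 10/2 ≈ 5.000
  cycle 0 → 2 → 0: weight = 8, length = 2, mean = 8/2 ≈ 4.000
  cycle 1 → 0 → 1: weight = 10, length = 2, mean = 10/2 ≈ 5.000
Minimum mean = 2.000, attained e.g. along the cycle 2 → 2 with weight 2 and length 1. So λ(A) = 2/1 = 2.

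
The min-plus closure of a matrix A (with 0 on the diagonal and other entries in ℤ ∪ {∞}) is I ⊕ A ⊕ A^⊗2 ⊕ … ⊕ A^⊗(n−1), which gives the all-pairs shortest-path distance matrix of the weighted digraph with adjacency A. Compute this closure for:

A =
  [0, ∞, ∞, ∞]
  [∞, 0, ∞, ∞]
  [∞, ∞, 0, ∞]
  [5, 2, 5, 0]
Closure =
  [0, ∞, ∞, ∞]
  [∞, 0, ∞, ∞]
  [∞, ∞, 0, ∞]
  [5, 2, 5, 0]

This is the Floyd-Warshall all-pairs shortest-path computation. For each intermediate vertex k = 0, 1, …, 3, update dist[i][j] ← min(dist[i][j], dist[i][k] + dist[k][j]). The final matrix gives, for each (i, j), the minimum total weight of any directed path from i to j (possibly empty when i = j).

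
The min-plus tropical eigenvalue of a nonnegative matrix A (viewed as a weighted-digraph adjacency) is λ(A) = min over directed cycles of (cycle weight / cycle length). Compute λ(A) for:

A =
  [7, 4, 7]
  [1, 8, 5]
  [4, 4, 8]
λ(A) = 5/2

Enumerate directed cycles and compute their means (weight / length). Sample:
  cycle 0 → 0: weight = 7, length = 1, mean = 7/1 ≈ 7.000
  cycle 1 → 1: weight = 8, length = 1, mean = 8/1 ≈ 8.000
  cycle 2 → 2: weight = 8, length = 1, mean = 8/1 ≈ 8.000
  cycle 0 → 1 → 0: weight = 5, length = 2, mean = 5/2 ≈ 2.500
  cycle 0 → 2 → 0: weight = 11, length = 2, mean = 11/2 ≈ 5.500
  cycle 1 → 0 → 1: weight = 5, length = 2, mean = 5/2 ≈ 2.500
Minimum mean = 2.500, attained e.g. along the cycle 0 → 1 → 0 with weight 5 and length 2. So λ(A) = 5/2 = 5/2.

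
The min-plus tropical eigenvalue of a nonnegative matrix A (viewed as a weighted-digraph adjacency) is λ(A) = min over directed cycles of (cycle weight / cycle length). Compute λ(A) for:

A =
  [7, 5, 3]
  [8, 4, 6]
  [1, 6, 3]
λ(A) = 2

Enumerate directed cycles and compute their means (weight / length). Sample:
  cycle 0 → 0: weight = 7, length = 1, mean = 7/1 ≈ 7.000
  cycle 1 → 1: weight = 4, length = 1, mean = 4/1 ≈ 4.000
  cycle 2 → 2: weight = 3, length = 1, mean = 3/1 ≈ 3.000
  cycle 0 → 1 → 0: weight = 13, length = 2, mean = 13/2 ≈ 6.500
  cycle 0 → 2 → 0: weight = 4, length = 2, mean = 4/2 ≈ 2.000
  cycle 1 → 0 → 1: weight = 13, length = 2, mean = 13/2 ≈ 6.500
Minimum mean = 2.000, attained e.g. along the cycle 0 → 2 → 0 with weight 4 and length 2. So λ(A) = 4/2 = 2.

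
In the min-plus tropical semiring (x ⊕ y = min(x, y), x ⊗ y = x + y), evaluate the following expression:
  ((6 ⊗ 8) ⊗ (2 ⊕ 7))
((6 ⊗ 8) ⊗ (2 ⊕ 7)) = 16

Expand innermost to outermost. Recall ⊕ takes the minimum of its arguments and ⊗ takes their sum. Working out the expression ((6 ⊗ 8) ⊗ (2 ⊕ 7)) gives 16.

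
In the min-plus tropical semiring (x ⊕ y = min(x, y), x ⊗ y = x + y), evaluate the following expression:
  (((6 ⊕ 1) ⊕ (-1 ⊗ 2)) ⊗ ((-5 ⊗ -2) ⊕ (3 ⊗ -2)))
(((6 ⊕ 1) ⊕ (-1 ⊗ 2)) ⊗ ((-5 ⊗ -2) ⊕ (3 ⊗ -2))) = -6

Expand innermost to outermost. Recall ⊕ takes the minimum of its arguments and ⊗ takes their sum. Working out the expression (((6 ⊕ 1) ⊕ (-1 ⊗ 2)) ⊗ ((-5 ⊗ -2) ⊕ (3 ⊗ -2))) gives -6.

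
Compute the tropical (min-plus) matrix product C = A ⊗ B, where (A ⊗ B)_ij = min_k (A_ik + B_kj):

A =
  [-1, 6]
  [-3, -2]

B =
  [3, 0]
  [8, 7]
A ⊗ B =
  [2, -1]
  [0, -3]

Apply the min-plus product entry-by-entry:
  C[0][0] = min over k of (A[0][0] + B[0][0] = -1 + 3 = 2, A[0][1] + B[1][0] = 6 + 8 = 14) = 2 (attained at k = 0)
  C[0][1] = min over k of (A[0][0] + B[0][1] = -1 + 0 = -1, A[0][1] + B[1][1] = 6 + 7 = 13) = -1 (attained at k = 0)
  C[1][0] = min over k of (A[1][0] + B[0][0] = -3 + 3 = 0, A[1][1] + B[1][0] = -2 + 8 = 6) = 0 (attained at k = 0)
  C[1][1] = min over k of (A[1][0] + B[0][1] = -3 + 0 = -3, A[1][1] + B[1][1] = -2 + 7 = 5) = -3 (attained at k = 0)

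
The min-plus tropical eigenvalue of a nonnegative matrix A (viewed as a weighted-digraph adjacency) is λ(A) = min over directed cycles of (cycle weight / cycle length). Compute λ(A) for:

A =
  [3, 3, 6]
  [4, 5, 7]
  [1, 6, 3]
λ(A) = 3

Enumerate directed cycles and compute their means (weight / length). Sample:
  cycle 0 → 0: weight = 3, length = 1, mean = 3/1 ≈ 3.000
  cycle 1 → 1: weight = 5, length = 1, mean = 5/1 ≈ 5.000
  cycle 2 → 2: weight = 3, length = 1, mean = 3/1 ≈ 3.000
  cycle 0 → 1 → 0: weight = 7, length = 2, mean = 7/2 ≈ 3.500
  cycle 0 → 2 → 0: weight = 7, length = 2, mean = 7/2 ≈ 3.500
  cycle 1 → 0 → 1: weight = 7, length = 2, mean = 7/2 ≈ 3.500
Minimum mean = 3.000, attained e.g. along the cycle 0 → 0 with weight 3 and length 1. So λ(A) = 3/1 = 3.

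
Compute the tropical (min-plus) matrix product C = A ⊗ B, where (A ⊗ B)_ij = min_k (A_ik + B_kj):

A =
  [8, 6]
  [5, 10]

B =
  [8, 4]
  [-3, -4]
A ⊗ B =
  [3, 2]
  [7, 6]

Apply the min-plus product entry-by-entry:
  C[0][0] = min over k of (A[0][0] + B[0][0] = 8 + 8 = 16, A[0][1] + B[1][0] = 6 + -3 = 3) = 3 (attained at k = 1)
  C[0][1] = min over k of (A[0][0] + B[0][1] = 8 + 4 = 12, A[0][1] + B[1][1] = 6 + -4 = 2) = 2 (attained at k = 1)
  C[1][0] = min over k of (A[1][0] + B[0][0] = 5 + 8 = 13, A[1][1] + B[1][0] = 10 + -3 = 7) = 7 (attained at k = 1)
  C[1][1] = min over k of (A[1][0] + B[0][1] = 5 + 4 = 9, A[1][1] + B[1][1] = 10 + -4 = 6) = 6 (attained at k = 1)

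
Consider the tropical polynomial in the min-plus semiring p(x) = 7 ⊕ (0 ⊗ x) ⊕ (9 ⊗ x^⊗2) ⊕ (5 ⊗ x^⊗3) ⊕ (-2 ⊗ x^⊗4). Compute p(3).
p(3) = 3

A tropical monomial a ⊗ x^⊗i evaluates to a + i · x. Evaluating each term at x = 3:
  Term 0 contributes 7 + 0 · 3 = 7
  Term 1 contributes 0 + 1 · 3 = 3
  Term 2 contributes 9 + 2 · 3 = 15
  Term 3 contributes 5 + 3 · 3 = 14
  Term 4 contributes -2 + 4 · 3 = 10
p(3) = ⊕ of these = min[7, 3, 15, 14, 10] = 3.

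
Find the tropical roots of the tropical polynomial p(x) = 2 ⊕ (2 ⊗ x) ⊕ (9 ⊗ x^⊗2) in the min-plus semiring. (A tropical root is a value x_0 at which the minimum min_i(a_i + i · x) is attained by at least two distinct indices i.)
Roots: {-7, 0}

Each tropical root is a break point of the lower envelope of the lines y = a_i + i · x (there are 3 lines, with slopes 0, 1, ..., 2). Only the lines that attain the minimum somewhere contribute to roots; other lines are dominated. Here the surviving (envelope) indices are i = 2, i = 1, i = 0.
Intersections between consecutive envelope lines give the roots: for adjacent envelope indices i < j the intersection is x = (a_i − a_j) / (j − i). Reading off the sorted break points: {-7, 0}.
Verification: at each break x_0, at least two indices attain the minimum of min_i(a_i + i · x_0).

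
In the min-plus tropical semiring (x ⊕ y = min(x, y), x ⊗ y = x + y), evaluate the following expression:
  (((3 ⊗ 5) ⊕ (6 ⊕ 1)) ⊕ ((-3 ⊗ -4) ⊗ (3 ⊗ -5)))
(((3 ⊗ 5) ⊕ (6 ⊕ 1)) ⊕ ((-3 ⊗ -4) ⊗ (3 ⊗ -5))) = -9

Expand innermost to outermost. Recall ⊕ takes the minimum of its arguments and ⊗ takes their sum. Working out the expression (((3 ⊗ 5) ⊕ (6 ⊕ 1)) ⊕ ((-3 ⊗ -4) ⊗ (3 ⊗ -5))) gives -9.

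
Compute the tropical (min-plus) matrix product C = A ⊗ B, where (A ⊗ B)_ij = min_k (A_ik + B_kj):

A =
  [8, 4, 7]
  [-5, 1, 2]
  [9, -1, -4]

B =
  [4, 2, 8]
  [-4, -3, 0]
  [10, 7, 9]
A ⊗ B =
  [0, 1, 4]
  [-3, -3, 1]
  [-5, -4, -1]

Apply the min-plus product entry-by-entry:
  C[0][0] = min over k of (A[0][0] + B[0][0] = 8 + 4 = 12, A[0][1] + B[1][0] = 4 + -4 = 0, A[0][2] + B[2][0] = 7 + 10 = 17) = 0 (attained at k = 1)
  C[0][1] = min over k of (A[0][0] + B[0][1] = 8 + 2 = 10, A[0][1] + B[1][1] = 4 + -3 = 1, A[0][2] + B[2][1] = 7 + 7 = 14) = 1 (attained at k = 1)
  C[0][2] = min over k of (A[0][0] + B[0][2] = 8 + 8 = 16, A[0][1] + B[1][2] = 4 + 0 = 4, A[0][2] + B[2][2] = 7 + 9 = 16) = 4 (attained at k = 1)
  C[1][0] = min over k of (A[1][0] + B[0][0] = -5 + 4 = -1, A[1][1] + B[1][0] = 1 + -4 = -3, A[1][2] + B[2][0] = 2 + 10 = 12) = -3 (attained at k = 1)
  C[1][1] = min over k of (A[1][0] + B[0][1] = -5 + 2 = -3, A[1][1] + B[1][1] = 1 + -3 = -2, A[1][2] + B[2][1] = 2 + 7 = 9) = -3 (attained at k = 0)
  C[1][2] = min over k of (A[1][0] + B[0][2] = -5 + 8 = 3, A[1][1] + B[1][2] = 1 + 0 = 1, A[1][2] + B[2][2] = 2 + 9 = 11) = 1 (attained at k = 1)
  C[2][0] = min over k of (A[2][0] + B[0][0] = 9 + 4 = 13, A[2][1] + B[1][0] = -1 + -4 = -5, A[2][2] + B[2][0] = -4 + 10 = 6) = -5 (attained at k = 1)
  C[2][1] = min over k of (A[2][0] + B[0][1] = 9 + 2 = 11, A[2][1] + B[1][1] = -1 + -3 = -4, A[2][2] + B[2][1] = -4 + 7 = 3) = -4 (attained at k = 1)
  C[2][2] = min over k of (A[2][0] + B[0][2] = 9 + 8 = 17, A[2][1] + B[1][2] = -1 + 0 = -1, A[2][2] + B[2][2] = -4 + 9 = 5) = -1 (attained at k = 1)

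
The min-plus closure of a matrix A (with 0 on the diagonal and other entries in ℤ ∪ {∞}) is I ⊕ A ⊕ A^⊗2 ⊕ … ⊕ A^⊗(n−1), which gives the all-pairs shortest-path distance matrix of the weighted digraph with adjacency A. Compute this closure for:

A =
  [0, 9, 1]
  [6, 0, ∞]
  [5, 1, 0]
Closure =
  [0, 2, 1]
  [6, 0, 7]
  [5, 1, 0]

This is the Floyd-Warshall all-pairs shortest-path computation. For each intermediate vertex k = 0, 1, …, 2, update dist[i][j] ← min(dist[i][j], dist[i][k] + dist[k][j]). The final matrix gives, for each (i, j), the minimum total weight of any directed path from i to j (possibly empty when i = j).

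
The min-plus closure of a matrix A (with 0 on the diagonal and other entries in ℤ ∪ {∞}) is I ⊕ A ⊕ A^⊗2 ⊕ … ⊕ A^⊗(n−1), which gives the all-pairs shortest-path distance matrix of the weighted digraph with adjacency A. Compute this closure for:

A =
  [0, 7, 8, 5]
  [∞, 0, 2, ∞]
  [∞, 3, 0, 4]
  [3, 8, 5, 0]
Closure =
  [0, 7, 8, 5]
  [9, 0, 2, 6]
  [7, 3, 0, 4]
  [3, 8, 5, 0]

This is the Floyd-Warshall all-pairs shortest-path computation. For each intermediate vertex k = 0, 1, …, 3, update dist[i][j] ← min(dist[i][j], dist[i][k] + dist[k][j]). The final matrix gives, for each (i, j), the minimum total weight of any directed path from i to j (possibly empty when i = j).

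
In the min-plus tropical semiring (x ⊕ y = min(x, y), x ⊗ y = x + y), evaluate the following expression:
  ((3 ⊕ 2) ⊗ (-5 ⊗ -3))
((3 ⊕ 2) ⊗ (-5 ⊗ -3)) = -6

Expand innermost to outermost. Recall ⊕ takes the minimum of its arguments and ⊗ takes their sum. Working out the expression ((3 ⊕ 2) ⊗ (-5 ⊗ -3)) gives -6.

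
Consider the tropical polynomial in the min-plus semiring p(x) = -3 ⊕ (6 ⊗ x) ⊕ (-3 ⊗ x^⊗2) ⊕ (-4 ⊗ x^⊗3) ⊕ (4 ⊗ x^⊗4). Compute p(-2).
p(-2) = -10

A tropical monomial a ⊗ x^⊗i evaluates to a + i · x. Evaluating each term at x = -2:
  Term 0 contributes -3 + 0 · -2 = -3
  Term 1 contributes 6 + 1 · -2 = 4
  Term 2 contributes -3 + 2 · -2 = -7
  Term 3 contributes -4 + 3 · -2 = -10
  Term 4 contributes 4 + 4 · -2 = -4
p(-2) = ⊕ of these = min[-3, 4, -7, -10, -4] = -10.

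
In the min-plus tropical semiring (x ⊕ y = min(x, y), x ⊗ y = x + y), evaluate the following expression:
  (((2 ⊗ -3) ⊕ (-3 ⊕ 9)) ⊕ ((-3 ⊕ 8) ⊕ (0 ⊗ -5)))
(((2 ⊗ -3) ⊕ (-3 ⊕ 9)) ⊕ ((-3 ⊕ 8) ⊕ (0 ⊗ -5))) = -5

Expand innermost to outermost. Recall ⊕ takes the minimum of its arguments and ⊗ takes their sum. Working out the expression (((2 ⊗ -3) ⊕ (-3 ⊕ 9)) ⊕ ((-3 ⊕ 8) ⊕ (0 ⊗ -5))) gives -5.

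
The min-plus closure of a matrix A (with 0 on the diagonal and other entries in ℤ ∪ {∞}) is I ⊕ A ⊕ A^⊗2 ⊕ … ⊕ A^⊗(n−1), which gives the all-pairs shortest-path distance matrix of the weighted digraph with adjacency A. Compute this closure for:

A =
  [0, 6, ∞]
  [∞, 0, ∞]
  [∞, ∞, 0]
Closure =
  [0, 6, ∞]
  [∞, 0, ∞]
  [∞, ∞, 0]

This is the Floyd-Warshall all-pairs shortest-path computation. For each intermediate vertex k = 0, 1, …, 2, update dist[i][j] ← min(dist[i][j], dist[i][k] + dist[k][j]). The final matrix gives, for each (i, j), the minimum total weight of any directed path from i to j (possibly empty when i = j).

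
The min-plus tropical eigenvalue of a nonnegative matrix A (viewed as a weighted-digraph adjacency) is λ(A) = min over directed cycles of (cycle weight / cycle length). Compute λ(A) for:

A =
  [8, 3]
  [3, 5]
λ(A) = 3

Enumerate directed cycles and compute their means (weight / length). Sample:
  cycle 0 → 0: weight = 8, length = 1, mean = 8/1 ≈ 8.000
  cycle 1 → 1: weight = 5, length = 1, mean = 5/1 ≈ 5.000
  cycle 0 → 1 → 0: weight = 6, length = 2, mean = 6/2 ≈ 3.000
  cycle 1 → 0 → 1: weight = 6, length = 2, mean = 6/2 ≈ 3.000
Minimum mean = 3.000, attained e.g. along the cycle 0 → 1 → 0 with weight 6 and length 2. So λ(A) = 6/2 = 3.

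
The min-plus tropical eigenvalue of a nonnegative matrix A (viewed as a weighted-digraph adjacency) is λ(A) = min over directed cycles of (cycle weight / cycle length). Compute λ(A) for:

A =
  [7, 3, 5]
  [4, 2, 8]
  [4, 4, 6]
λ(A) = 2

Enumerate directed cycles and compute their means (weight / length). Sample:
  cycle 0 → 0: weight = 7, length = 1, mean = 7/1 ≈ 7.000
  cycle 1 → 1: weight = 2, length = 1, mean = 2/1 ≈ 2.000
  cycle 2 → 2: weight = 6, length = 1, mean = 6/1 ≈ 6.000
  cycle 0 → 1 → 0: weight = 7, length = 2, mean = 7/2 ≈ 3.500
  cycle 0 → 2 → 0: weight = 9, length = 2, mean = 9/2 ≈ 4.500
  cycle 1 → 0 → 1: weight = 7, length = 2, mean = 7/2 ≈ 3.500
Minimum mean = 2.000, attained e.g. along the cycle 1 → 1 with weight 2 and length 1. So λ(A) = 2/1 = 2.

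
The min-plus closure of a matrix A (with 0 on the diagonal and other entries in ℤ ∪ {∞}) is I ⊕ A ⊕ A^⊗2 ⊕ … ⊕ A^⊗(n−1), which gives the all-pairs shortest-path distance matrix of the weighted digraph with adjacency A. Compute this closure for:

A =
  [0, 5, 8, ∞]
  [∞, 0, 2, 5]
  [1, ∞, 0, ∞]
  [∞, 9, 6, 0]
Closure =
  [0, 5, 7, 10]
  [3, 0, 2, 5]
  [1, 6, 0, 11]
  [7, 9, 6, 0]

This is the Floyd-Warshall all-pairs shortest-path computation. For each intermediate vertex k = 0, 1, …, 3, update dist[i][j] ← min(dist[i][j], dist[i][k] + dist[k][j]). The final matrix gives, for each (i, j), the minimum total weight of any directed path from i to j (possibly empty when i = j).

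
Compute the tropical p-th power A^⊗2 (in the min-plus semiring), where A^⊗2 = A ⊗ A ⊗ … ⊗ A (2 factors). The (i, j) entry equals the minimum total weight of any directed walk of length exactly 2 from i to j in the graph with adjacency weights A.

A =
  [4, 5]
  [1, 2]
A^⊗2 =
  [6, 7]
  [3, 4]

Each entry (A^⊗2)_ij equals the minimum over all length-2 walks i = v_0 → v_1 → … → v_2 = j of Σ_t A[v_t][v_{t+1}]. For example, for (i, j) = (0, 1) we minimise over 2 possible intermediate vertex sequences; the minimum is 7, attained along the walk 0 → 1 → 1.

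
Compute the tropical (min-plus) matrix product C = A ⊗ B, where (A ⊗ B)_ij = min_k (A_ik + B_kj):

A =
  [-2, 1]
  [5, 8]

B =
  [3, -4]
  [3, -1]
A ⊗ B =
  [1, -6]
  [8, 1]

Apply the min-plus product entry-by-entry:
  C[0][0] = min over k of (A[0][0] + B[0][0] = -2 + 3 = 1, A[0][1] + B[1][0] = 1 + 3 = 4) = 1 (attained at k = 0)
  C[0][1] = min over k of (A[0][0] + B[0][1] = -2 + -4 = -6, A[0][1] + B[1][1] = 1 + -1 = 0) = -6 (attained at k = 0)
  C[1][0] = min over k of (A[1][0] + B[0][0] = 5 + 3 = 8, A[1][1] + B[1][0] = 8 + 3 = 11) = 8 (attained at k = 0)
  C[1][1] = min over k of (A[1][0] + B[0][1] = 5 + -4 = 1, A[1][1] + B[1][1] = 8 + -1 = 7) = 1 (attained at k = 0)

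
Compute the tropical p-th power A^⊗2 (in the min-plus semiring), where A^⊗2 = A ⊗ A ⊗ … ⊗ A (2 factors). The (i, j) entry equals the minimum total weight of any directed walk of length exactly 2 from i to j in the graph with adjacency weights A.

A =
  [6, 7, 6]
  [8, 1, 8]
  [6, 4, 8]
A^⊗2 =
  [12, 8, 12]
  [9, 2, 9]
  [12, 5, 12]

Each entry (A^⊗2)_ij equals the minimum over all length-2 walks i = v_0 → v_1 → … → v_2 = j of Σ_t A[v_t][v_{t+1}]. For example, for (i, j) = (0, 2) we minimise over 3 possible intermediate vertex sequences; the minimum is 12, attained along the walk 0 → 0 → 2.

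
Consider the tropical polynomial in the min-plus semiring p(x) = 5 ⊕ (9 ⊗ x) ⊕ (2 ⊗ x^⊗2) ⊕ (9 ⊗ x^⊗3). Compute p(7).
p(7) = 5

A tropical monomial a ⊗ x^⊗i evaluates to a + i · x. Evaluating each term at x = 7:
  Term 0 contributes 5 + 0 · 7 = 5
  Term 1 contributes 9 + 1 · 7 = 16
  Term 2 contributes 2 + 2 · 7 = 16
  Term 3 contributes 9 + 3 · 7 = 30
p(7) = ⊕ of these = min[5, 16, 16, 30] = 5.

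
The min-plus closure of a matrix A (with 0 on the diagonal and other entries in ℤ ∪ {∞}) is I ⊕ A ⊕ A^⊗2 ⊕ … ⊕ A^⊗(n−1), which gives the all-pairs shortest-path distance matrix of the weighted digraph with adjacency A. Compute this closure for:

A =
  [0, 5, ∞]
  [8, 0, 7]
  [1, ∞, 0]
Closure =
  [0, 5, 12]
  [8, 0, 7]
  [1, 6, 0]

This is the Floyd-Warshall all-pairs shortest-path computation. For each intermediate vertex k = 0, 1, …, 2, update dist[i][j] ← min(dist[i][j], dist[i][k] + dist[k][j]). The final matrix gives, for each (i, j), the minimum total weight of any directed path from i to j (possibly empty when i = j).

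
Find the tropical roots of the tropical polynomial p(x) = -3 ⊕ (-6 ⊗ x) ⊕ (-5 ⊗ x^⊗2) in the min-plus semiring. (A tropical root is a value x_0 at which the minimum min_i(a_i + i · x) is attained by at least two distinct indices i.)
Roots: {-1, 3}

Each tropical root is a break point of the lower envelope of the lines y = a_i + i · x (there are 3 lines, with slopes 0, 1, ..., 2). Only the lines that attain the minimum somewhere contribute to roots; other lines are dominated. Here the surviving (envelope) indices are i = 2, i = 1, i = 0.
Intersections between consecutive envelope lines give the roots: for adjacent envelope indices i < j the intersection is x = (a_i − a_j) / (j − i). Reading off the sorted break points: {-1, 3}.
Verification: at each break x_0, at least two indices attain the minimum of min_i(a_i + i · x_0).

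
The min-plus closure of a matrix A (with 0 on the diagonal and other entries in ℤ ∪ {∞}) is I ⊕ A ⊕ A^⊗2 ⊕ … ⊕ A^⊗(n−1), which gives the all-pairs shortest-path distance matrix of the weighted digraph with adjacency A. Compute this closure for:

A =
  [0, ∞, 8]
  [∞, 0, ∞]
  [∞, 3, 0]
Closure =
  [0, 11, 8]
  [∞, 0, ∞]
  [∞, 3, 0]

This is the Floyd-Warshall all-pairs shortest-path computation. For each intermediate vertex k = 0, 1, …, 2, update dist[i][j] ← min(dist[i][j], dist[i][k] + dist[k][j]). The final matrix gives, for each (i, j), the minimum total weight of any directed path from i to j (possibly empty when i = j).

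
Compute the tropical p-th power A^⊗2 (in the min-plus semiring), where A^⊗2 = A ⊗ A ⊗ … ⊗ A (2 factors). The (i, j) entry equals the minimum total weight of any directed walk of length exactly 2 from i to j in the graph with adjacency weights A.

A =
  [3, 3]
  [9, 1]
A^⊗2 =
  [6, 4]
  [10, 2]

Each entry (A^⊗2)_ij equals the minimum over all length-2 walks i = v_0 → v_1 → … → v_2 = j of Σ_t A[v_t][v_{t+1}]. For example, for (i, j) = (0, 1) we minimise over 2 possible intermediate vertex sequences; the minimum is 4, attained along the walk 0 → 1 → 1.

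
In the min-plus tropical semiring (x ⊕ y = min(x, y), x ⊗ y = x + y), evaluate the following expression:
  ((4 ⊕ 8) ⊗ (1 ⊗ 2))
((4 ⊕ 8) ⊗ (1 ⊗ 2)) = 7

Expand innermost to outermost. Recall ⊕ takes the minimum of its arguments and ⊗ takes their sum. Working out the expression ((4 ⊕ 8) ⊗ (1 ⊗ 2)) gives 7.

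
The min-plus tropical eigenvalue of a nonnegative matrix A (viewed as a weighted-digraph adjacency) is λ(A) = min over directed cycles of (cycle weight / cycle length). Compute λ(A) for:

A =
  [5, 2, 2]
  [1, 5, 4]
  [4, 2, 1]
λ(A) = 1

Enumerate directed cycles and compute their means (weight / length). Sample:
  cycle 0 → 0: weight = 5, length = 1, mean = 5/1 ≈ 5.000
  cycle 1 → 1: weight = 5, length = 1, mean = 5/1 ≈ 5.000
  cycle 2 → 2: weight = 1, length = 1, mean = 1/1 ≈ 1.000
  cycle 0 → 1 → 0: weight = 3, length = 2, mean = 3/2 ≈ 1.500
  cycle 0 → 2 → 0: weight = 6, length = 2, mean = 6/2 ≈ 3.000
  cycle 1 → 0 → 1: weight = 3, length = 2, mean = 3/2 ≈ 1.500
Minimum mean = 1.000, attained e.g. along the cycle 2 → 2 with weight 1 and length 1. So λ(A) = 1/1 = 1.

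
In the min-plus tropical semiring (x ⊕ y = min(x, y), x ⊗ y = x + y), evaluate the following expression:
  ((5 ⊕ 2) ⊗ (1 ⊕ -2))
((5 ⊕ 2) ⊗ (1 ⊕ -2)) = 0

Expand innermost to outermost. Recall ⊕ takes the minimum of its arguments and ⊗ takes their sum. Working out the expression ((5 ⊕ 2) ⊗ (1 ⊕ -2)) gives 0.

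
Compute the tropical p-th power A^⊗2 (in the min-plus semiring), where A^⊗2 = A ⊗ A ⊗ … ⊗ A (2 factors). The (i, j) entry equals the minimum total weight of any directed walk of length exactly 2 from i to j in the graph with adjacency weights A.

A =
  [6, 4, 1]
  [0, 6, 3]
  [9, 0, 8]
A^⊗2 =
  [4, 1, 7]
  [6, 3, 1]
  [0, 6, 3]

Each entry (A^⊗2)_ij equals the minimum over all length-2 walks i = v_0 → v_1 → … → v_2 = j of Σ_t A[v_t][v_{t+1}]. For example, for (i, j) = (0, 2) we minimise over 3 possible intermediate vertex sequences; the minimum is 7, attained along the walk 0 → 0 → 2.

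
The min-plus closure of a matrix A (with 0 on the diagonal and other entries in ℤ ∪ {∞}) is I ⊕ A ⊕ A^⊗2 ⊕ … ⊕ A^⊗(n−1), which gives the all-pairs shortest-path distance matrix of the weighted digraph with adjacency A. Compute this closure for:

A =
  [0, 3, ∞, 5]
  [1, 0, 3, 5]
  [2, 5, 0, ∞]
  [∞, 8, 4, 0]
Closure =
  [0, 3, 6, 5]
  [1, 0, 3, 5]
  [2, 5, 0, 7]
  [6, 8, 4, 0]

This is the Floyd-Warshall all-pairs shortest-path computation. For each intermediate vertex k = 0, 1, …, 3, update dist[i][j] ← min(dist[i][j], dist[i][k] + dist[k][j]). The final matrix gives, for each (i, j), the minimum total weight of any directed path from i to j (possibly empty when i = j).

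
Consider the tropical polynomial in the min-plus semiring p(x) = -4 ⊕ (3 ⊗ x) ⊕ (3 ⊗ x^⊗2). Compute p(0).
p(0) = -4

A tropical monomial a ⊗ x^⊗i evaluates to a + i · x. Evaluating each term at x = 0:
  Term 0 contributes -4 + 0 · 0 = -4
  Term 1 contributes 3 + 1 · 0 = 3
  Term 2 contributes 3 + 2 · 0 = 3
p(0) = ⊕ of these = min[-4, 3, 3] = -4.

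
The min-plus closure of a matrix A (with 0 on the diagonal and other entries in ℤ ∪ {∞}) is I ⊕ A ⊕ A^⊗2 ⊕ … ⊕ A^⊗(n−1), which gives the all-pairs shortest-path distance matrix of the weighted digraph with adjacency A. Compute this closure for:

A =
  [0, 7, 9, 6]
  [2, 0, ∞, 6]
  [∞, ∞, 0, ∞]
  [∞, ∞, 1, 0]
Closure =
  [0, 7, 7, 6]
  [2, 0, 7, 6]
  [∞, ∞, 0, ∞]
  [∞, ∞, 1, 0]

This is the Floyd-Warshall all-pairs shortest-path computation. For each intermediate vertex k = 0, 1, …, 3, update dist[i][j] ← min(dist[i][j], dist[i][k] + dist[k][j]). The final matrix gives, for each (i, j), the minimum total weight of any directed path from i to j (possibly empty when i = j).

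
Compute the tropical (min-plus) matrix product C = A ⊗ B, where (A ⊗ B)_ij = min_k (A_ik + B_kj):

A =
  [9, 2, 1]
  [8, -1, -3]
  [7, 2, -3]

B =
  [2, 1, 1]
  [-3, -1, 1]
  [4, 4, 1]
A ⊗ B =
  [-1, 1, 2]
  [-4, -2, -2]
  [-1, 1, -2]

Apply the min-plus product entry-by-entry:
  C[0][0] = min over k of (A[0][0] + B[0][0] = 9 + 2 = 11, A[0][1] + B[1][0] = 2 + -3 = -1, A[0][2] + B[2][0] = 1 + 4 = 5) = -1 (attained at k = 1)
  C[0][1] = min over k of (A[0][0] + B[0][1] = 9 + 1 = 10, A[0][1] + B[1][1] = 2 + -1 = 1, A[0][2] + B[2][1] = 1 + 4 = 5) = 1 (attained at k = 1)
  C[0][2] = min over k of (A[0][0] + B[0][2] = 9 + 1 = 10, A[0][1] + B[1][2] = 2 + 1 = 3, A[0][2] + B[2][2] = 1 + 1 = 2) = 2 (attained at k = 2)
  C[1][0] = min over k of (A[1][0] + B[0][0] = 8 + 2 = 10, A[1][1] + B[1][0] = -1 + -3 = -4, A[1][2] + B[2][0] = -3 + 4 = 1) = -4 (attained at k = 1)
  C[1][1] = min over k of (A[1][0] + B[0][1] = 8 + 1 = 9, A[1][1] + B[1][1] = -1 + -1 = -2, A[1][2] + B[2][1] = -3 + 4 = 1) = -2 (attained at k = 1)
  C[1][2] = min over k of (A[1][0] + B[0][2] = 8 + 1 = 9, A[1][1] + B[1][2] = -1 + 1 = 0, A[1][2] + B[2][2] = -3 + 1 = -2) = -2 (attained at k = 2)
  C[2][0] = min over k of (A[2][0] + B[0][0] = 7 + 2 = 9, A[2][1] + B[1][0] = 2 + -3 = -1, A[2][2] + B[2][0] = -3 + 4 = 1) = -1 (attained at k = 1)
  C[2][1] = min over k of (A[2][0] + B[0][1] = 7 + 1 = 8, A[2][1] + B[1][1] = 2 + -1 = 1, A[2][2] + B[2][1] = -3 + 4 = 1) = 1 (attained at k = 1)
  C[2][2] = min over k of (A[2][0] + B[0][2] = 7 + 1 = 8, A[2][1] + B[1][2] = 2 + 1 = 3, A[2][2] + B[2][2] = -3 + 1 = -2) = -2 (attained at k = 2)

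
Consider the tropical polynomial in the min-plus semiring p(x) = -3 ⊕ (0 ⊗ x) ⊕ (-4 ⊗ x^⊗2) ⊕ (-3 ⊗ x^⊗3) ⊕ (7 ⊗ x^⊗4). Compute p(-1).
p(-1) = -6

A tropical monomial a ⊗ x^⊗i evaluates to a + i · x. Evaluating each term at x = -1:
  Term 0 contributes -3 + 0 · -1 = -3
  Term 1 contributes 0 + 1 · -1 = -1
  Term 2 contributes -4 + 2 · -1 = -6
  Term 3 contributes -3 + 3 · -1 = -6
  Term 4 contributes 7 + 4 · -1 = 3
p(-1) = ⊕ of these = min[-3, -1, -6, -6, 3] = -6.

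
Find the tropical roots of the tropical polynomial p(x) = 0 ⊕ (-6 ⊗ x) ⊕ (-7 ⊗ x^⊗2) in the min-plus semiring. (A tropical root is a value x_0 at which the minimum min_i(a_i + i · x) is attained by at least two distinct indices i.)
Roots: {1, 6}

Each tropical root is a break point of the lower envelope of the lines y = a_i + i · x (there are 3 lines, with slopes 0, 1, ..., 2). Only the lines that attain the minimum somewhere contribute to roots; other lines are dominated. Here the surviving (envelope) indices are i = 2, i = 1, i = 0.
Intersections between consecutive envelope lines give the roots: for adjacent envelope indices i < j the intersection is x = (a_i − a_j) / (j − i). Reading off the sorted break points: {1, 6}.
Verification: at each break x_0, at least two indices attain the minimum of min_i(a_i + i · x_0).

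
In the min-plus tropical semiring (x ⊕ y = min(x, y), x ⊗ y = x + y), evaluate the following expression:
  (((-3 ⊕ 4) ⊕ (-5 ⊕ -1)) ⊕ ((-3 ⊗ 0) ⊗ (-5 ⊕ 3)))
(((-3 ⊕ 4) ⊕ (-5 ⊕ -1)) ⊕ ((-3 ⊗ 0) ⊗ (-5 ⊕ 3))) = -8

Expand innermost to outermost. Recall ⊕ takes the minimum of its arguments and ⊗ takes their sum. Working out the expression (((-3 ⊕ 4) ⊕ (-5 ⊕ -1)) ⊕ ((-3 ⊗ 0) ⊗ (-5 ⊕ 3))) gives -8.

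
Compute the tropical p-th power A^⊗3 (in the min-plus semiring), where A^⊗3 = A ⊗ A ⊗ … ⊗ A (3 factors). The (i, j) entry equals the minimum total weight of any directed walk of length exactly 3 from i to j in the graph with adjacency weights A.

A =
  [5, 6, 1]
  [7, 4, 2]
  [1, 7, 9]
A^⊗3 =
  [7, 8, 3]
  [7, 9, 4]
  [3, 9, 7]

Each entry (A^⊗3)_ij equals the minimum over all length-3 walks i = v_0 → v_1 → … → v_3 = j of Σ_t A[v_t][v_{t+1}]. For example, for (i, j) = (0, 2) we minimise over 9 possible intermediate vertex sequences; the minimum is 3, attained along the walk 0 → 2 → 0 → 2.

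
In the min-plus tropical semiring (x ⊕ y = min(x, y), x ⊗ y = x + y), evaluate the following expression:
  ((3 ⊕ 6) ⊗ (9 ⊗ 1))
((3 ⊕ 6) ⊗ (9 ⊗ 1)) = 13

Expand innermost to outermost. Recall ⊕ takes the minimum of its arguments and ⊗ takes their sum. Working out the expression ((3 ⊕ 6) ⊗ (9 ⊗ 1)) gives 13.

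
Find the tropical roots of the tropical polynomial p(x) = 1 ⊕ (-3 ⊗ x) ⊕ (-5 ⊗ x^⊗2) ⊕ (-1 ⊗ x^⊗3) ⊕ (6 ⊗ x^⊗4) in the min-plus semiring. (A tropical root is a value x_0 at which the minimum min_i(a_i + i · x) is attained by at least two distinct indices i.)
Roots: {-7, -4, 2, 4}

Each tropical root is a break point of the lower envelope of the lines y = a_i + i · x (there are 5 lines, with slopes 0, 1, ..., 4). Only the lines that attain the minimum somewhere contribute to roots; other lines are dominated. Here the surviving (envelope) indices are i = 4, i = 3, i = 2, i = 1, i = 0.
Intersections between consecutive envelope lines give the roots: for adjacent envelope indices i < j the intersection is x = (a_i − a_j) / (j − i). Reading off the sorted break points: {-7, -4, 2, 4}.
Verification: at each break x_0, at least two indices attain the minimum of min_i(a_i + i · x_0).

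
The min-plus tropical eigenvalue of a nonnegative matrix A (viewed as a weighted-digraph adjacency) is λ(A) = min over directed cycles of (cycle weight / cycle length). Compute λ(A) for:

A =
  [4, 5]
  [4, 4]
λ(A) = 4

Enumerate directed cycles and compute their means (weight / length). Sample:
  cycle 0 → 0: weight = 4, length = 1, mean = 4/1 ≈ 4.000
  cycle 1 → 1: weight = 4, length = 1, mean = 4/1 ≈ 4.000
  cycle 0 → 1 → 0: weight = 9, length = 2, mean = 9/2 ≈ 4.500
  cycle 1 → 0 → 1: weight = 9, length = 2, mean = 9/2 ≈ 4.500
Minimum mean = 4.000, attained e.g. along the cycle 0 → 0 with weight 4 and length 1. So λ(A) = 4/1 = 4.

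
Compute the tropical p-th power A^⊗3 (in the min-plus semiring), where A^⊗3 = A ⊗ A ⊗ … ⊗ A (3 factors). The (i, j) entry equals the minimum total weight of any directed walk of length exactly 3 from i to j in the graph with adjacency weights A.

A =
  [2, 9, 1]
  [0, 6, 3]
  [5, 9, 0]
A^⊗3 =
  [6, 10, 1]
  [4, 10, 1]
  [5, 9, 0]

Each entry (A^⊗3)_ij equals the minimum over all length-3 walks i = v_0 → v_1 → … → v_3 = j of Σ_t A[v_t][v_{t+1}]. For example, for (i, j) = (0, 2) we minimise over 9 possible intermediate vertex sequences; the minimum is 1, attained along the walk 0 → 2 → 2 → 2.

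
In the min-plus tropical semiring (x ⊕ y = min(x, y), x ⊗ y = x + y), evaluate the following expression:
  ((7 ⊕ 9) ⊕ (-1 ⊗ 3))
((7 ⊕ 9) ⊕ (-1 ⊗ 3)) = 2

Expand innermost to outermost. Recall ⊕ takes the minimum of its arguments and ⊗ takes their sum. Working out the expression ((7 ⊕ 9) ⊕ (-1 ⊗ 3)) gives 2.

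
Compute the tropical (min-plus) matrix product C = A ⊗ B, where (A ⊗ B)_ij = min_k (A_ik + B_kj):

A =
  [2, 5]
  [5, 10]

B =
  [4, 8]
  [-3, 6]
A ⊗ B =
  [2, 10]
  [7, 13]

Apply the min-plus product entry-by-entry:
  C[0][0] = min over k of (A[0][0] + B[0][0] = 2 + 4 = 6, A[0][1] + B[1][0] = 5 + -3 = 2) = 2 (attained at k = 1)
  C[0][1] = min over k of (A[0][0] + B[0][1] = 2 + 8 = 10, A[0][1] + B[1][1] = 5 + 6 = 11) = 10 (attained at k = 0)
  C[1][0] = min over k of (A[1][0] + B[0][0] = 5 + 4 = 9, A[1][1] + B[1][0] = 10 + -3 = 7) = 7 (attained at k = 1)
  C[1][1] = min over k of (A[1][0] + B[0][1] = 5 + 8 = 13, A[1][1] + B[1][1] = 10 + 6 = 16) = 13 (attained at k = 0)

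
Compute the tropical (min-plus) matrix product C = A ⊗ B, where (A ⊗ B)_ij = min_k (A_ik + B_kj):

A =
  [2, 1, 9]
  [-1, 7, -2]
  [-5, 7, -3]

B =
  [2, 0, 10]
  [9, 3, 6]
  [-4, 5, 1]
A ⊗ B =
  [4, 2, 7]
  [-6, -1, -1]
  [-7, -5, -2]

Apply the min-plus product entry-by-entry:
  C[0][0] = min over k of (A[0][0] + B[0][0] = 2 + 2 = 4, A[0][1] + B[1][0] = 1 + 9 = 10, A[0][2] + B[2][0] = 9 + -4 = 5) = 4 (attained at k = 0)
  C[0][1] = min over k of (A[0][0] + B[0][1] = 2 + 0 = 2, A[0][1] + B[1][1] = 1 + 3 = 4, A[0][2] + B[2][1] = 9 + 5 = 14) = 2 (attained at k = 0)
  C[0][2] = min over k of (A[0][0] + B[0][2] = 2 + 10 = 12, A[0][1] + B[1][2] = 1 + 6 = 7, A[0][2] + B[2][2] = 9 + 1 = 10) = 7 (attained at k = 1)
  C[1][0] = min over k of (A[1][0] + B[0][0] = -1 + 2 = 1, A[1][1] + B[1][0] = 7 + 9 = 16, A[1][2] + B[2][0] = -2 + -4 = -6) = -6 (attained at k = 2)
  C[1][1] = min over k of (A[1][0] + B[0][1] = -1 + 0 = -1, A[1][1] + B[1][1] = 7 + 3 = 10, A[1][2] + B[2][1] = -2 + 5 = 3) = -1 (attained at k = 0)
  C[1][2] = min over k of (A[1][0] + B[0][2] = -1 + 10 = 9, A[1][1] + B[1][2] = 7 + 6 = 13, A[1][2] + B[2][2] = -2 + 1 = -1) = -1 (attained at k = 2)
  C[2][0] = min over k of (A[2][0] + B[0][0] = -5 + 2 = -3, A[2][1] + B[1][0] = 7 + 9 = 16, A[2][2] + B[2][0] = -3 + -4 = -7) = -7 (attained at k = 2)
  C[2][1] = min over k of (A[2][0] + B[0][1] = -5 + 0 = -5, A[2][1] + B[1][1] = 7 + 3 = 10, A[2][2] + B[2][1] = -3 + 5 = 2) = -5 (attained at k = 0)
  C[2][2] = min over k of (A[2][0] + B[0][2] = -5 + 10 = 5, A[2][1] + B[1][2] = 7 + 6 = 13, A[2][2] + B[2][2] = -3 + 1 = -2) = -2 (attained at k = 2)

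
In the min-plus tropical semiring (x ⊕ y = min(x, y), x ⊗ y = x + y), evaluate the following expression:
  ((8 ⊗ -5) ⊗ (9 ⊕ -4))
((8 ⊗ -5) ⊗ (9 ⊕ -4)) = -1

Expand innermost to outermost. Recall ⊕ takes the minimum of its arguments and ⊗ takes their sum. Working out the expression ((8 ⊗ -5) ⊗ (9 ⊕ -4)) gives -1.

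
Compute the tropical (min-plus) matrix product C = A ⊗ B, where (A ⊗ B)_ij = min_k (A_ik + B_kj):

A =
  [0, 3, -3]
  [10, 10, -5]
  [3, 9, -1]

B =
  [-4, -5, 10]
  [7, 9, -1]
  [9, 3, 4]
A ⊗ B =
  [-4, -5, 1]
  [4, -2, -1]
  [-1, -2, 3]

Apply the min-plus product entry-by-entry:
  C[0][0] = min over k of (A[0][0] + B[0][0] = 0 + -4 = -4, A[0][1] + B[1][0] = 3 + 7 = 10, A[0][2] + B[2][0] = -3 + 9 = 6) = -4 (attained at k = 0)
  C[0][1] = min over k of (A[0][0] + B[0][1] = 0 + -5 = -5, A[0][1] + B[1][1] = 3 + 9 = 12, A[0][2] + B[2][1] = -3 + 3 = 0) = -5 (attained at k = 0)
  C[0][2] = min over k of (A[0][0] + B[0][2] = 0 + 10 = 10, A[0][1] + B[1][2] = 3 + -1 = 2, A[0][2] + B[2][2] = -3 + 4 = 1) = 1 (attained at k = 2)
  C[1][0] = min over k of (A[1][0] + B[0][0] = 10 + -4 = 6, A[1][1] + B[1][0] = 10 + 7 = 17, A[1][2] + B[2][0] = -5 + 9 = 4) = 4 (attained at k = 2)
  C[1][1] = min over k of (A[1][0] + B[0][1] = 10 + -5 = 5, A[1][1] + B[1][1] = 10 + 9 = 19, A[1][2] + B[2][1] = -5 + 3 = -2) = -2 (attained at k = 2)
  C[1][2] = min over k of (A[1][0] + B[0][2] = 10 + 10 = 20, A[1][1] + B[1][2] = 10 + -1 = 9, A[1][2] + B[2][2] = -5 + 4 = -1) = -1 (attained at k = 2)
  C[2][0] = min over k of (A[2][0] + B[0][0] = 3 + -4 = -1, A[2][1] + B[1][0] = 9 + 7 = 16, A[2][2] + B[2][0] = -1 + 9 = 8) = -1 (attained at k = 0)
  C[2][1] = min over k of (A[2][0] + B[0][1] = 3 + -5 = -2, A[2][1] + B[1][1] = 9 + 9 = 18, A[2][2] + B[2][1] = -1 + 3 = 2) = -2 (attained at k = 0)
  C[2][2] = min over k of (A[2][0] + B[0][2] = 3 + 10 = 13, A[2][1] + B[1][2] = 9 + -1 = 8, A[2][2] + B[2][2] = -1 + 4 = 3) = 3 (attained at k = 2)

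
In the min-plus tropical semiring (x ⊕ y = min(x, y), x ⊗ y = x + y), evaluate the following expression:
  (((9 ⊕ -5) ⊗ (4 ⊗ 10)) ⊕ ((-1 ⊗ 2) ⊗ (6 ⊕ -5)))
(((9 ⊕ -5) ⊗ (4 ⊗ 10)) ⊕ ((-1 ⊗ 2) ⊗ (6 ⊕ -5))) = -4

Expand innermost to outermost. Recall ⊕ takes the minimum of its arguments and ⊗ takes their sum. Working out the expression (((9 ⊕ -5) ⊗ (4 ⊗ 10)) ⊕ ((-1 ⊗ 2) ⊗ (6 ⊕ -5))) gives -4.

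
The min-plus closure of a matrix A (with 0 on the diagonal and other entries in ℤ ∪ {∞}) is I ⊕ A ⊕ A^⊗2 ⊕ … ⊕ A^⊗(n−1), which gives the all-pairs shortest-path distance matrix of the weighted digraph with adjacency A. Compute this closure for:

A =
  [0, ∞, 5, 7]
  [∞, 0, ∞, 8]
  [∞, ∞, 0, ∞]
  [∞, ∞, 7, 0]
Closure =
  [0, ∞, 5, 7]
  [∞, 0, 15, 8]
  [∞, ∞, 0, ∞]
  [∞, ∞, 7, 0]

This is the Floyd-Warshall all-pairs shortest-path computation. For each intermediate vertex k = 0, 1, …, 3, update dist[i][j] ← min(dist[i][j], dist[i][k] + dist[k][j]). The final matrix gives, for each (i, j), the minimum total weight of any directed path from i to j (possibly empty when i = j).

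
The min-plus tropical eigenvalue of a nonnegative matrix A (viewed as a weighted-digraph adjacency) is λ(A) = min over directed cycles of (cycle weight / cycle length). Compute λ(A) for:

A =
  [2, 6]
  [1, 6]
λ(A) = 2

Enumerate directed cycles and compute their means (weight / length). Sample:
  cycle 0 → 0: weight = 2, length = 1, mean = 2/1 ≈ 2.000
  cycle 1 → 1: weight = 6, length = 1, mean = 6/1 ≈ 6.000
  cycle 0 → 1 → 0: weight = 7, length = 2, mean = 7/2 ≈ 3.500
  cycle 1 → 0 → 1: weight = 7, length = 2, mean = 7/2 ≈ 3.500
Minimum mean = 2.000, attained e.g. along the cycle 0 → 0 with weight 2 and length 1. So λ(A) = 2/1 = 2.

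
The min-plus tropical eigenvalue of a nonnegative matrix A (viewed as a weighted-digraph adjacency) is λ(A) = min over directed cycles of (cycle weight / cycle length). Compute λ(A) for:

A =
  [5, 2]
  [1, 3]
λ(A) = 3/2

Enumerate directed cycles and compute their means (weight / length). Sample:
  cycle 0 → 0: weight = 5, length = 1, mean = 5/1 ≈ 5.000
  cycle 1 → 1: weight = 3, length = 1, mean = 3/1 ≈ 3.000
  cycle 0 → 1 → 0: weight = 3, length = 2, mean = 3/2 ≈ 1.500
  cycle 1 → 0 → 1: weight = 3, length = 2, mean = 3/2 ≈ 1.500
Minimum mean = 1.500, attained e.g. along the cycle 0 → 1 → 0 with weight 3 and length 2. So λ(A) = 3/2 = 3/2.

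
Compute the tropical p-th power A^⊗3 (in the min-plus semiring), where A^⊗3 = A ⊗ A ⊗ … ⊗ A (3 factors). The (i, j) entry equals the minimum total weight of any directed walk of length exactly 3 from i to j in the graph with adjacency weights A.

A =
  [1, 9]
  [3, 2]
A^⊗3 =
  [3, 11]
  [5, 6]

Each entry (A^⊗3)_ij equals the minimum over all length-3 walks i = v_0 → v_1 → … → v_3 = j of Σ_t A[v_t][v_{t+1}]. For example, for (i, j) = (0, 1) we minimise over 4 possible intermediate vertex sequences; the minimum is 11, attained along the walk 0 → 0 → 0 → 1.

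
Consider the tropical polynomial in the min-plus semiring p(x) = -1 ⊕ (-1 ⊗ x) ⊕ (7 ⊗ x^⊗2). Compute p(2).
p(2) = -1

A tropical monomial a ⊗ x^⊗i evaluates to a + i · x. Evaluating each term at x = 2:
  Term 0 contributes -1 + 0 · 2 = -1
  Term 1 contributes -1 + 1 · 2 = 1
  Term 2 contributes 7 + 2 · 2 = 11
p(2) = ⊕ of these = min[-1, 1, 11] = -1.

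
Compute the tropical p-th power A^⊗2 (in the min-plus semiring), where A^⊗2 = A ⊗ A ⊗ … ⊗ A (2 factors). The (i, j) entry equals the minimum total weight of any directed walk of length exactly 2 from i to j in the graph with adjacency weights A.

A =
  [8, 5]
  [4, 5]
A^⊗2 =
  [9, 10]
  [9, 9]

Each entry (A^⊗2)_ij equals the minimum over all length-2 walks i = v_0 → v_1 → … → v_2 = j of Σ_t A[v_t][v_{t+1}]. For example, for (i, j) = (0, 1) we minimise over 2 possible intermediate vertex sequences; the minimum is 10, attained along the walk 0 → 1 → 1.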